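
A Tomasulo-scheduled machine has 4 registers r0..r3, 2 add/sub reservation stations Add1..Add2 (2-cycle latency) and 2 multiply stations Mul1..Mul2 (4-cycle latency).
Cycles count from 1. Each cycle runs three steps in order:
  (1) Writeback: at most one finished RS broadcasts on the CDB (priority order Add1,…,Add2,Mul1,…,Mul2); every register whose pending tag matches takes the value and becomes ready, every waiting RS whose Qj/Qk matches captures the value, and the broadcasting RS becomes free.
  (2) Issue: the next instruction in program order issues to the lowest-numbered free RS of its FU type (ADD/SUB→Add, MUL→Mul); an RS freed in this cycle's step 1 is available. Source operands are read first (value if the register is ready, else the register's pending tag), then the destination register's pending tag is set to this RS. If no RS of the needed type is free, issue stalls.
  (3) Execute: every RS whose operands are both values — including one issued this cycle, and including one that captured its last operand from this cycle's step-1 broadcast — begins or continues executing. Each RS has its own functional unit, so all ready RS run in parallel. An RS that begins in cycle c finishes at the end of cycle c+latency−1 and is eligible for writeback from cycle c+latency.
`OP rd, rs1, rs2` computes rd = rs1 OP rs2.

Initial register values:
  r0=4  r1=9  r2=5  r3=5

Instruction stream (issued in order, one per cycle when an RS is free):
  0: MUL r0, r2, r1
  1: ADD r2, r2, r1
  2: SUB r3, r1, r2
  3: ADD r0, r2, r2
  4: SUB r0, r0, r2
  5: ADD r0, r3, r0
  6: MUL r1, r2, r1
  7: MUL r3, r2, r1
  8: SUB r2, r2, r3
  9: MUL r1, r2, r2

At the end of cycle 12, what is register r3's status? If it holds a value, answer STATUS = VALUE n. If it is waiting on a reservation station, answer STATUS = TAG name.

cycle 1: issue MUL r0<-Mul1 // r0:Mul1,r1:9,r2:5,r3:5
cycle 2: issue ADD r2<-Add1 // r0:Mul1,r1:9,r2:Add1,r3:5
cycle 3: issue SUB r3<-Add2 // r0:Mul1,r1:9,r2:Add1,r3:Add2
cycle 4: CDB Add1=14; issue ADD r0<-Add1 // r0:Add1,r1:9,r2:14,r3:Add2
cycle 5: CDB Mul1=45; stall // r0:Add1,r1:9,r2:14,r3:Add2
cycle 6: CDB Add1=28; issue SUB r0<-Add1 // r0:Add1,r1:9,r2:14,r3:Add2
cycle 7: CDB Add2=-5; issue ADD r0<-Add2 // r0:Add2,r1:9,r2:14,r3:-5
cycle 8: CDB Add1=14; issue MUL r1<-Mul1 // r0:Add2,r1:Mul1,r2:14,r3:-5
cycle 9: issue MUL r3<-Mul2 // r0:Add2,r1:Mul1,r2:14,r3:Mul2
cycle 10: CDB Add2=9; issue SUB r2<-Add1 // r0:9,r1:Mul1,r2:Add1,r3:Mul2
cycle 11: stall // r0:9,r1:Mul1,r2:Add1,r3:Mul2
cycle 12: CDB Mul1=126; issue MUL r1<-Mul1 // r0:9,r1:Mul1,r2:Add1,r3:Mul2

STATUS = TAG Mul2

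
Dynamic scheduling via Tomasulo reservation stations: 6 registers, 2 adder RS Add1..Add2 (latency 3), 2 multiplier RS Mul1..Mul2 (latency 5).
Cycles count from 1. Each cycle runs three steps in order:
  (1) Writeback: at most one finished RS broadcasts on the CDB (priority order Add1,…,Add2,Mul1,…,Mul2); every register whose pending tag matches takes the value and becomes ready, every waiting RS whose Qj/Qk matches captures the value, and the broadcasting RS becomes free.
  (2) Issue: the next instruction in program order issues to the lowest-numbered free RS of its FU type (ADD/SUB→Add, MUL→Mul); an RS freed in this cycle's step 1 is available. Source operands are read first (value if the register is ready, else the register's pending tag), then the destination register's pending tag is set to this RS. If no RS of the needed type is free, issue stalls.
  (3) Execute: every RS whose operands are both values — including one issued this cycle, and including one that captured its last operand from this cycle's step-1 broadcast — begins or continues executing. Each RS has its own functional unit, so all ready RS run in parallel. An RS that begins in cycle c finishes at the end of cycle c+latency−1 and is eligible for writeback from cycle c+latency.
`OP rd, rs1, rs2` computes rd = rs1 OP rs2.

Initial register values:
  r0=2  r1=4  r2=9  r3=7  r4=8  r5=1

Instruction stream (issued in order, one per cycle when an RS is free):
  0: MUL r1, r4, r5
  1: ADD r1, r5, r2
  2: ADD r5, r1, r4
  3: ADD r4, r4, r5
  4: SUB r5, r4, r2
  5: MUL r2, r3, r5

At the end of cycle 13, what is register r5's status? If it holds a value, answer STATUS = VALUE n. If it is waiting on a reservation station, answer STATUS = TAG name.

cycle 1: issue MUL r1<-Mul1 // r0:2,r1:Mul1,r2:9,r3:7,r4:8,r5:1
cycle 2: issue ADD r1<-Add1 // r0:2,r1:Add1,r2:9,r3:7,r4:8,r5:1
cycle 3: issue ADD r5<-Add2 // r0:2,r1:Add1,r2:9,r3:7,r4:8,r5:Add2
cycle 4: stall // r0:2,r1:Add1,r2:9,r3:7,r4:8,r5:Add2
cycle 5: CDB Add1=10; issue ADD r4<-Add1 // r0:2,r1:10,r2:9,r3:7,r4:Add1,r5:Add2
cycle 6: CDB Mul1=8; stall // r0:2,r1:10,r2:9,r3:7,r4:Add1,r5:Add2
cycle 7: stall // r0:2,r1:10,r2:9,r3:7,r4:Add1,r5:Add2
cycle 8: CDB Add2=18; issue SUB r5<-Add2 // r0:2,r1:10,r2:9,r3:7,r4:Add1,r5:Add2
cycle 9: issue MUL r2<-Mul1 // r0:2,r1:10,r2:Mul1,r3:7,r4:Add1,r5:Add2
cycle 10: - // r0:2,r1:10,r2:Mul1,r3:7,r4:Add1,r5:Add2
cycle 11: CDB Add1=26 // r0:2,r1:10,r2:Mul1,r3:7,r4:26,r5:Add2
cycle 12: - // r0:2,r1:10,r2:Mul1,r3:7,r4:26,r5:Add2
cycle 13: - // r0:2,r1:10,r2:Mul1,r3:7,r4:26,r5:Add2

STATUS = TAG Add2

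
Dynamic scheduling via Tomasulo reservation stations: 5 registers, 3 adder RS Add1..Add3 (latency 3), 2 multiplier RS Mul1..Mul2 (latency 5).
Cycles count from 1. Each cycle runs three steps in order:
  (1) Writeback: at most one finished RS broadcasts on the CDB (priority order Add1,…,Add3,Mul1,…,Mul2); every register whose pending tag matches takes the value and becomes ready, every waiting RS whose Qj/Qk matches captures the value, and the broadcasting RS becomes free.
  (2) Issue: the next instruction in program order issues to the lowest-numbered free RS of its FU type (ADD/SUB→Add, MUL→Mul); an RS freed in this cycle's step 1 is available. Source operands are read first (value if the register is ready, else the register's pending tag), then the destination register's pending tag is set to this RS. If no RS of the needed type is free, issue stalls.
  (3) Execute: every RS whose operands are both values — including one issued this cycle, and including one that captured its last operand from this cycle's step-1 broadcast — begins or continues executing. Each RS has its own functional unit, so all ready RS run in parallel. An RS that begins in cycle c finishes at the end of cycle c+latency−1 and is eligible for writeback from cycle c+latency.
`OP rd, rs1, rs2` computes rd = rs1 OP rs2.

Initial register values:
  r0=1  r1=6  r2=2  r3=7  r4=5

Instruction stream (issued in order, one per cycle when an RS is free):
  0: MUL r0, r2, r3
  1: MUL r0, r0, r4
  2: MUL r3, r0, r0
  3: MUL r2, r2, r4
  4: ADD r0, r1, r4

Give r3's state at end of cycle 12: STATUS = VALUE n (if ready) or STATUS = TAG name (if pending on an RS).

  c1: issue MUL r0<-Mul1  regs: r0:Mul1,r1:6,r2:2,r3:7,r4:5
  c2: issue MUL r0<-Mul2  regs: r0:Mul2,r1:6,r2:2,r3:7,r4:5
  c3: stall  regs: r0:Mul2,r1:6,r2:2,r3:7,r4:5
  c4: stall  regs: r0:Mul2,r1:6,r2:2,r3:7,r4:5
  c5: stall  regs: r0:Mul2,r1:6,r2:2,r3:7,r4:5
  c6: CDB Mul1=14; issue MUL r3<-Mul1  regs: r0:Mul2,r1:6,r2:2,r3:Mul1,r4:5
  c7: stall  regs: r0:Mul2,r1:6,r2:2,r3:Mul1,r4:5
  c8: stall  regs: r0:Mul2,r1:6,r2:2,r3:Mul1,r4:5
  c9: stall  regs: r0:Mul2,r1:6,r2:2,r3:Mul1,r4:5
  c10: stall  regs: r0:Mul2,r1:6,r2:2,r3:Mul1,r4:5
  c11: CDB Mul2=70; issue MUL r2<-Mul2  regs: r0:70,r1:6,r2:Mul2,r3:Mul1,r4:5
  c12: issue ADD r0<-Add1  regs: r0:Add1,r1:6,r2:Mul2,r3:Mul1,r4:5

STATUS = TAG Mul1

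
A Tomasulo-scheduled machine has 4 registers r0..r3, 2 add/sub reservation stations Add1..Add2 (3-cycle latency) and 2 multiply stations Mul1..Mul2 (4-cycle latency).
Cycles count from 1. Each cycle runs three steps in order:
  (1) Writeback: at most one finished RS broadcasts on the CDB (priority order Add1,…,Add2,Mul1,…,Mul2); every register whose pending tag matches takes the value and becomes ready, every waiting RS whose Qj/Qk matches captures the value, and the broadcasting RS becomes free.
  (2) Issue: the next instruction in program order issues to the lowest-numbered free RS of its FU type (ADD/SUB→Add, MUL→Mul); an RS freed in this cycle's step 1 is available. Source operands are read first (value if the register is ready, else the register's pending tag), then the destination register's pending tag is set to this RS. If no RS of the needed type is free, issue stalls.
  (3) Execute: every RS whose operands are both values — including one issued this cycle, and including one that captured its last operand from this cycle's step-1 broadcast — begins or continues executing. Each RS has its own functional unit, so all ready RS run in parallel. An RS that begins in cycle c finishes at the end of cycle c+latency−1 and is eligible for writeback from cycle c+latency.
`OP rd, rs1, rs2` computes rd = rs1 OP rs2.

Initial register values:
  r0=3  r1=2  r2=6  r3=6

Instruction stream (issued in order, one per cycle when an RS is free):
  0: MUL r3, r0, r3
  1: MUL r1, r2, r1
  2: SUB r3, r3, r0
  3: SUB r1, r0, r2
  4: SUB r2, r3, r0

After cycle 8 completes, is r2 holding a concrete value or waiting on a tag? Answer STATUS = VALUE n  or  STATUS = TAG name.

STATUS = TAG Add2

cycle 1: issue MUL r3<-Mul1 // r0:3,r1:2,r2:6,r3:Mul1
cycle 2: issue MUL r1<-Mul2 // r0:3,r1:Mul2,r2:6,r3:Mul1
cycle 3: issue SUB r3<-Add1 // r0:3,r1:Mul2,r2:6,r3:Add1
cycle 4: issue SUB r1<-Add2 // r0:3,r1:Add2,r2:6,r3:Add1
cycle 5: CDB Mul1=18; stall // r0:3,r1:Add2,r2:6,r3:Add1
cycle 6: CDB Mul2=12; stall // r0:3,r1:Add2,r2:6,r3:Add1
cycle 7: CDB Add2=-3; issue SUB r2<-Add2 // r0:3,r1:-3,r2:Add2,r3:Add1
cycle 8: CDB Add1=15 // r0:3,r1:-3,r2:Add2,r3:15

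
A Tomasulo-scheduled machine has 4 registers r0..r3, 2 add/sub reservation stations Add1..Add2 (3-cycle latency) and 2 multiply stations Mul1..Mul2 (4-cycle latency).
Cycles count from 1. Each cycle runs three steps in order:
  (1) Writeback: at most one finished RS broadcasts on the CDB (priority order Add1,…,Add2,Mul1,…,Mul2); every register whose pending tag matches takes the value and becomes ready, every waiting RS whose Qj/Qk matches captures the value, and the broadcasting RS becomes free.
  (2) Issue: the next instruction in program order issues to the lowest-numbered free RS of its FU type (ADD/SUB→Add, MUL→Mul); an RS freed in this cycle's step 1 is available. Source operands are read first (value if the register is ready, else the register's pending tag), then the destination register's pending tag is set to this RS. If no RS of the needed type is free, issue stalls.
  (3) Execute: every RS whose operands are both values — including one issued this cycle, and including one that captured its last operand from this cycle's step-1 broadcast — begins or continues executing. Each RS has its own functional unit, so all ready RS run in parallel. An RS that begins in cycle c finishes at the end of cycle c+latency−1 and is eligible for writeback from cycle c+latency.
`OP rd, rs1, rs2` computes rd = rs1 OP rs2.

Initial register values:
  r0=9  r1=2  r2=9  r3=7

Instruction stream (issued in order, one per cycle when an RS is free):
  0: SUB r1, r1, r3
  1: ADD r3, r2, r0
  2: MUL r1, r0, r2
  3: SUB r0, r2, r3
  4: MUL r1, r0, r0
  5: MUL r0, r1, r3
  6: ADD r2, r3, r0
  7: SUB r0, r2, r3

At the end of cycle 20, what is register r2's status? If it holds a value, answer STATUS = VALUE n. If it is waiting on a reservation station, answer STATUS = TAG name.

STATUS = VALUE 1476

  c1: issue SUB r1<-Add1  regs: r0:9,r1:Add1,r2:9,r3:7
  c2: issue ADD r3<-Add2  regs: r0:9,r1:Add1,r2:9,r3:Add2
  c3: issue MUL r1<-Mul1  regs: r0:9,r1:Mul1,r2:9,r3:Add2
  c4: CDB Add1=-5; issue SUB r0<-Add1  regs: r0:Add1,r1:Mul1,r2:9,r3:Add2
  c5: CDB Add2=18; issue MUL r1<-Mul2  regs: r0:Add1,r1:Mul2,r2:9,r3:18
  c6: stall  regs: r0:Add1,r1:Mul2,r2:9,r3:18
  c7: CDB Mul1=81; issue MUL r0<-Mul1  regs: r0:Mul1,r1:Mul2,r2:9,r3:18
  c8: CDB Add1=-9; issue ADD r2<-Add1  regs: r0:Mul1,r1:Mul2,r2:Add1,r3:18
  c9: issue SUB r0<-Add2  regs: r0:Add2,r1:Mul2,r2:Add1,r3:18
  c10: -  regs: r0:Add2,r1:Mul2,r2:Add1,r3:18
  c11: -  regs: r0:Add2,r1:Mul2,r2:Add1,r3:18
  c12: CDB Mul2=81  regs: r0:Add2,r1:81,r2:Add1,r3:18
  c13: -  regs: r0:Add2,r1:81,r2:Add1,r3:18
  c14: -  regs: r0:Add2,r1:81,r2:Add1,r3:18
  c15: -  regs: r0:Add2,r1:81,r2:Add1,r3:18
  c16: CDB Mul1=1458  regs: r0:Add2,r1:81,r2:Add1,r3:18
  c17: -  regs: r0:Add2,r1:81,r2:Add1,r3:18
  c18: -  regs: r0:Add2,r1:81,r2:Add1,r3:18
  c19: CDB Add1=1476  regs: r0:Add2,r1:81,r2:1476,r3:18
  c20: -  regs: r0:Add2,r1:81,r2:1476,r3:18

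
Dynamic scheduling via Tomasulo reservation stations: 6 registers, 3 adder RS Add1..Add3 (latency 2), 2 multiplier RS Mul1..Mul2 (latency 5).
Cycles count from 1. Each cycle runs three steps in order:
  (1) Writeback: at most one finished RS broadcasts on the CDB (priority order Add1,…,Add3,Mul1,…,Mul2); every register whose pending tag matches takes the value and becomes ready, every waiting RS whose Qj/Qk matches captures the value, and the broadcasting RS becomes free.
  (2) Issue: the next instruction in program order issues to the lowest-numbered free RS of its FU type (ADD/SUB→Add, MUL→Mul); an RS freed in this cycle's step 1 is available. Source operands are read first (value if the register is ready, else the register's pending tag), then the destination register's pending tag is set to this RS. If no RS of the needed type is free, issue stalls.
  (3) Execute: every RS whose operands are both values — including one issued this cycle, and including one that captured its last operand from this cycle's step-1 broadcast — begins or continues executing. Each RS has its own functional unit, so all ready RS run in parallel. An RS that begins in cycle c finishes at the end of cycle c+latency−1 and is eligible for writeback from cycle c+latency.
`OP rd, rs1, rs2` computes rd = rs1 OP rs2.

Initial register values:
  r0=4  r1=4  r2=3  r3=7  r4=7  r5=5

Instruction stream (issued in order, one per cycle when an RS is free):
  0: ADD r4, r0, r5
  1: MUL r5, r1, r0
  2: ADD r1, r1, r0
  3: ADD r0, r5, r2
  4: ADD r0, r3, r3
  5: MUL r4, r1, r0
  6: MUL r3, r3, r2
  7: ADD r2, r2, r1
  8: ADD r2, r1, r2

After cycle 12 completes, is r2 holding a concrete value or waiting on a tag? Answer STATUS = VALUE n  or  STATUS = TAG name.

  c1: issue ADD r4<-Add1  regs: r0:4,r1:4,r2:3,r3:7,r4:Add1,r5:5
  c2: issue MUL r5<-Mul1  regs: r0:4,r1:4,r2:3,r3:7,r4:Add1,r5:Mul1
  c3: CDB Add1=9; issue ADD r1<-Add1  regs: r0:4,r1:Add1,r2:3,r3:7,r4:9,r5:Mul1
  c4: issue ADD r0<-Add2  regs: r0:Add2,r1:Add1,r2:3,r3:7,r4:9,r5:Mul1
  c5: CDB Add1=8; issue ADD r0<-Add1  regs: r0:Add1,r1:8,r2:3,r3:7,r4:9,r5:Mul1
  c6: issue MUL r4<-Mul2  regs: r0:Add1,r1:8,r2:3,r3:7,r4:Mul2,r5:Mul1
  c7: CDB Add1=14; stall  regs: r0:14,r1:8,r2:3,r3:7,r4:Mul2,r5:Mul1
  c8: CDB Mul1=16; issue MUL r3<-Mul1  regs: r0:14,r1:8,r2:3,r3:Mul1,r4:Mul2,r5:16
  c9: issue ADD r2<-Add1  regs: r0:14,r1:8,r2:Add1,r3:Mul1,r4:Mul2,r5:16
  c10: CDB Add2=19; issue ADD r2<-Add2  regs: r0:14,r1:8,r2:Add2,r3:Mul1,r4:Mul2,r5:16
  c11: CDB Add1=11  regs: r0:14,r1:8,r2:Add2,r3:Mul1,r4:Mul2,r5:16
  c12: CDB Mul2=112  regs: r0:14,r1:8,r2:Add2,r3:Mul1,r4:112,r5:16

STATUS = TAG Add2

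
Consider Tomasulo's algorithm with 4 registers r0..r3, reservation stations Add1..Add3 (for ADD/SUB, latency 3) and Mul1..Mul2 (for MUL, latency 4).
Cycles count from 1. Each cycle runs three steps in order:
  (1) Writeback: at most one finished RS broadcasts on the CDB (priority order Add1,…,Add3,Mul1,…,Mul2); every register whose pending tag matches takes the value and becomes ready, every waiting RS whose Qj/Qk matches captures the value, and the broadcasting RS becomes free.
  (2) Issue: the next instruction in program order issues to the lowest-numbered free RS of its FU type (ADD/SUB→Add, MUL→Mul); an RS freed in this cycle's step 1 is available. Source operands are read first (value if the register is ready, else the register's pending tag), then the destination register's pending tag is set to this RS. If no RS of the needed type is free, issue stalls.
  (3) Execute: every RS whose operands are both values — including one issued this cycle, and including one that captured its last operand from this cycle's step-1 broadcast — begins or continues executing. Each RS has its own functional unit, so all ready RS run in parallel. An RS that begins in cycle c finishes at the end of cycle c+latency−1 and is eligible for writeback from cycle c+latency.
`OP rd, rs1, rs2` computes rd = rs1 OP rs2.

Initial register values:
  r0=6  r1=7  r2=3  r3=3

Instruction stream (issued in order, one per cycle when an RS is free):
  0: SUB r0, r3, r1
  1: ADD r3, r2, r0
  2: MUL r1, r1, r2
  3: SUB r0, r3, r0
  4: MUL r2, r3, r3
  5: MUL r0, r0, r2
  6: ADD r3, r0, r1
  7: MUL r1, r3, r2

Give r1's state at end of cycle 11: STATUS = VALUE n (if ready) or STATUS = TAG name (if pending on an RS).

STATUS = TAG Mul2

  c1: issue SUB r0<-Add1  regs: r0:Add1,r1:7,r2:3,r3:3
  c2: issue ADD r3<-Add2  regs: r0:Add1,r1:7,r2:3,r3:Add2
  c3: issue MUL r1<-Mul1  regs: r0:Add1,r1:Mul1,r2:3,r3:Add2
  c4: CDB Add1=-4; issue SUB r0<-Add1  regs: r0:Add1,r1:Mul1,r2:3,r3:Add2
  c5: issue MUL r2<-Mul2  regs: r0:Add1,r1:Mul1,r2:Mul2,r3:Add2
  c6: stall  regs: r0:Add1,r1:Mul1,r2:Mul2,r3:Add2
  c7: CDB Add2=-1; stall  regs: r0:Add1,r1:Mul1,r2:Mul2,r3:-1
  c8: CDB Mul1=21; issue MUL r0<-Mul1  regs: r0:Mul1,r1:21,r2:Mul2,r3:-1
  c9: issue ADD r3<-Add2  regs: r0:Mul1,r1:21,r2:Mul2,r3:Add2
  c10: CDB Add1=3; stall  regs: r0:Mul1,r1:21,r2:Mul2,r3:Add2
  c11: CDB Mul2=1; issue MUL r1<-Mul2  regs: r0:Mul1,r1:Mul2,r2:1,r3:Add2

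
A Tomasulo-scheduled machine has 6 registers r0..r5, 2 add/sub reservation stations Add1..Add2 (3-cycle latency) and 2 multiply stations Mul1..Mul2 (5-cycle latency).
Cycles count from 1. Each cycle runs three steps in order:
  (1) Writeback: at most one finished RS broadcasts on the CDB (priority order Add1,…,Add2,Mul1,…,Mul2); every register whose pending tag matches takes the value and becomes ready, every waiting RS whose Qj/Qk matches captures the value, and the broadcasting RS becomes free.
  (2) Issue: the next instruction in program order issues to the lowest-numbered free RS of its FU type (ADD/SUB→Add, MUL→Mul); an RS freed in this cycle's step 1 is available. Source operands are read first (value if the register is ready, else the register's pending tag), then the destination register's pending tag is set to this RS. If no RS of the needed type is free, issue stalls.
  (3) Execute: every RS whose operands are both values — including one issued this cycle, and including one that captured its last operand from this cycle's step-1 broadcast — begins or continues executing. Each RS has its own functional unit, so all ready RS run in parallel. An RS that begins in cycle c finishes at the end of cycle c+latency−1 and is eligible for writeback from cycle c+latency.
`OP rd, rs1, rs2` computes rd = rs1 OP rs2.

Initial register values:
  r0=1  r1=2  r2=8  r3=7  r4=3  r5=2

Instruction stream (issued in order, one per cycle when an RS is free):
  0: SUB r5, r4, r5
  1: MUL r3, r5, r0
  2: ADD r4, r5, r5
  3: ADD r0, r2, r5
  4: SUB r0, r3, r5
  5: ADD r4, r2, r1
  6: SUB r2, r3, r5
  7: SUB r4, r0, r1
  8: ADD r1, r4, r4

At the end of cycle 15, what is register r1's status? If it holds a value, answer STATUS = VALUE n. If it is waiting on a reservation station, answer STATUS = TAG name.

STATUS = TAG Add2

c1: issue SUB r5<-Add1 | r0:1,r1:2,r2:8,r3:7,r4:3,r5:Add1
c2: issue MUL r3<-Mul1 | r0:1,r1:2,r2:8,r3:Mul1,r4:3,r5:Add1
c3: issue ADD r4<-Add2 | r0:1,r1:2,r2:8,r3:Mul1,r4:Add2,r5:Add1
c4: CDB Add1=1; issue ADD r0<-Add1 | r0:Add1,r1:2,r2:8,r3:Mul1,r4:Add2,r5:1
c5: stall | r0:Add1,r1:2,r2:8,r3:Mul1,r4:Add2,r5:1
c6: stall | r0:Add1,r1:2,r2:8,r3:Mul1,r4:Add2,r5:1
c7: CDB Add1=9; issue SUB r0<-Add1 | r0:Add1,r1:2,r2:8,r3:Mul1,r4:Add2,r5:1
c8: CDB Add2=2; issue ADD r4<-Add2 | r0:Add1,r1:2,r2:8,r3:Mul1,r4:Add2,r5:1
c9: CDB Mul1=1; stall | r0:Add1,r1:2,r2:8,r3:1,r4:Add2,r5:1
c10: stall | r0:Add1,r1:2,r2:8,r3:1,r4:Add2,r5:1
c11: CDB Add2=10; issue SUB r2<-Add2 | r0:Add1,r1:2,r2:Add2,r3:1,r4:10,r5:1
c12: CDB Add1=0; issue SUB r4<-Add1 | r0:0,r1:2,r2:Add2,r3:1,r4:Add1,r5:1
c13: stall | r0:0,r1:2,r2:Add2,r3:1,r4:Add1,r5:1
c14: CDB Add2=0; issue ADD r1<-Add2 | r0:0,r1:Add2,r2:0,r3:1,r4:Add1,r5:1
c15: CDB Add1=-2 | r0:0,r1:Add2,r2:0,r3:1,r4:-2,r5:1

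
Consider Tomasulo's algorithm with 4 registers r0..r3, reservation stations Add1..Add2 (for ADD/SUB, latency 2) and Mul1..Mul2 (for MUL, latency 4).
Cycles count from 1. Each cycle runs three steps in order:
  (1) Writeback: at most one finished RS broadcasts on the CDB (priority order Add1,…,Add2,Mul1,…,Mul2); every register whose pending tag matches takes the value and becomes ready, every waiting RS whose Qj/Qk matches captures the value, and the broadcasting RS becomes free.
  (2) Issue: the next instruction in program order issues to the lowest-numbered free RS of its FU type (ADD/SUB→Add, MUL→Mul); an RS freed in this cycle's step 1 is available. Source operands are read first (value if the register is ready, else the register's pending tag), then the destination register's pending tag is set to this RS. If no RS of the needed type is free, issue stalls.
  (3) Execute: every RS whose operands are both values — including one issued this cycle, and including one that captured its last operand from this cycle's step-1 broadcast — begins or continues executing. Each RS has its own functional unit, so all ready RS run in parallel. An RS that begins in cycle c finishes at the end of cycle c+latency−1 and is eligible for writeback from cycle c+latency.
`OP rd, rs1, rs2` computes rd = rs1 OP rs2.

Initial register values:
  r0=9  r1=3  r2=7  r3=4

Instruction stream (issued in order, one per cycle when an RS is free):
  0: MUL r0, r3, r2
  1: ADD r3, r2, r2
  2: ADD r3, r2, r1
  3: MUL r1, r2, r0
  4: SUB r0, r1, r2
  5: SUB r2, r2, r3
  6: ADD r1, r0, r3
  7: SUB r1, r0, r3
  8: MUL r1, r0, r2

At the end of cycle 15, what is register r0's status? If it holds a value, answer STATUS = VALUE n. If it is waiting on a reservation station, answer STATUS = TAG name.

STATUS = VALUE 189

  c1: issue MUL r0<-Mul1  regs: r0:Mul1,r1:3,r2:7,r3:4
  c2: issue ADD r3<-Add1  regs: r0:Mul1,r1:3,r2:7,r3:Add1
  c3: issue ADD r3<-Add2  regs: r0:Mul1,r1:3,r2:7,r3:Add2
  c4: CDB Add1=14; issue MUL r1<-Mul2  regs: r0:Mul1,r1:Mul2,r2:7,r3:Add2
  c5: CDB Add2=10; issue SUB r0<-Add1  regs: r0:Add1,r1:Mul2,r2:7,r3:10
  c6: CDB Mul1=28; issue SUB r2<-Add2  regs: r0:Add1,r1:Mul2,r2:Add2,r3:10
  c7: stall  regs: r0:Add1,r1:Mul2,r2:Add2,r3:10
  c8: CDB Add2=-3; issue ADD r1<-Add2  regs: r0:Add1,r1:Add2,r2:-3,r3:10
  c9: stall  regs: r0:Add1,r1:Add2,r2:-3,r3:10
  c10: CDB Mul2=196; stall  regs: r0:Add1,r1:Add2,r2:-3,r3:10
  c11: stall  regs: r0:Add1,r1:Add2,r2:-3,r3:10
  c12: CDB Add1=189; issue SUB r1<-Add1  regs: r0:189,r1:Add1,r2:-3,r3:10
  c13: issue MUL r1<-Mul1  regs: r0:189,r1:Mul1,r2:-3,r3:10
  c14: CDB Add1=179  regs: r0:189,r1:Mul1,r2:-3,r3:10
  c15: CDB Add2=199  regs: r0:189,r1:Mul1,r2:-3,r3:10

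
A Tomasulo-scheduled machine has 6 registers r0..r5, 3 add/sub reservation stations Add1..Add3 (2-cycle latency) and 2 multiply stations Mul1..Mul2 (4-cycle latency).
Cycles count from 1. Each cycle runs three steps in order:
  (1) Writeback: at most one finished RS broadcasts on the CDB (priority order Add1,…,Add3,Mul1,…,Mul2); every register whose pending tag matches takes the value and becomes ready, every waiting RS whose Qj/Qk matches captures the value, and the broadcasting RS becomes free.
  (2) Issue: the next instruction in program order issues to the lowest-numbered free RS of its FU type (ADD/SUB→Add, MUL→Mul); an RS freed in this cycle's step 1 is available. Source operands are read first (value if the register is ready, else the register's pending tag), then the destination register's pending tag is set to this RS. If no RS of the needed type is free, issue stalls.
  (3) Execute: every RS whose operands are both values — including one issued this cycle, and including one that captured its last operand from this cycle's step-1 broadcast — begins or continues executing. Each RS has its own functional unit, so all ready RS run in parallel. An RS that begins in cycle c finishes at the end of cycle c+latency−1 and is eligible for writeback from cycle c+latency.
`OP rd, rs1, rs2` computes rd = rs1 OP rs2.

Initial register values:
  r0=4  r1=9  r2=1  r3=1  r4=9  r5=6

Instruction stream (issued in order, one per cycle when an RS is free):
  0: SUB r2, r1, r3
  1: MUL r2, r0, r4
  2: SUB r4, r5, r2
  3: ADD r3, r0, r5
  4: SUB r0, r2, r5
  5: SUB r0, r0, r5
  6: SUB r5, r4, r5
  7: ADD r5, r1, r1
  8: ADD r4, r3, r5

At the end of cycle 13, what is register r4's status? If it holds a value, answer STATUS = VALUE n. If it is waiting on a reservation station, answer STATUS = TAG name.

STATUS = TAG Add1

c1: issue SUB r2<-Add1 | r0:4,r1:9,r2:Add1,r3:1,r4:9,r5:6
c2: issue MUL r2<-Mul1 | r0:4,r1:9,r2:Mul1,r3:1,r4:9,r5:6
c3: CDB Add1=8; issue SUB r4<-Add1 | r0:4,r1:9,r2:Mul1,r3:1,r4:Add1,r5:6
c4: issue ADD r3<-Add2 | r0:4,r1:9,r2:Mul1,r3:Add2,r4:Add1,r5:6
c5: issue SUB r0<-Add3 | r0:Add3,r1:9,r2:Mul1,r3:Add2,r4:Add1,r5:6
c6: CDB Add2=10; issue SUB r0<-Add2 | r0:Add2,r1:9,r2:Mul1,r3:10,r4:Add1,r5:6
c7: CDB Mul1=36; stall | r0:Add2,r1:9,r2:36,r3:10,r4:Add1,r5:6
c8: stall | r0:Add2,r1:9,r2:36,r3:10,r4:Add1,r5:6
c9: CDB Add1=-30; issue SUB r5<-Add1 | r0:Add2,r1:9,r2:36,r3:10,r4:-30,r5:Add1
c10: CDB Add3=30; issue ADD r5<-Add3 | r0:Add2,r1:9,r2:36,r3:10,r4:-30,r5:Add3
c11: CDB Add1=-36; issue ADD r4<-Add1 | r0:Add2,r1:9,r2:36,r3:10,r4:Add1,r5:Add3
c12: CDB Add2=24 | r0:24,r1:9,r2:36,r3:10,r4:Add1,r5:Add3
c13: CDB Add3=18 | r0:24,r1:9,r2:36,r3:10,r4:Add1,r5:18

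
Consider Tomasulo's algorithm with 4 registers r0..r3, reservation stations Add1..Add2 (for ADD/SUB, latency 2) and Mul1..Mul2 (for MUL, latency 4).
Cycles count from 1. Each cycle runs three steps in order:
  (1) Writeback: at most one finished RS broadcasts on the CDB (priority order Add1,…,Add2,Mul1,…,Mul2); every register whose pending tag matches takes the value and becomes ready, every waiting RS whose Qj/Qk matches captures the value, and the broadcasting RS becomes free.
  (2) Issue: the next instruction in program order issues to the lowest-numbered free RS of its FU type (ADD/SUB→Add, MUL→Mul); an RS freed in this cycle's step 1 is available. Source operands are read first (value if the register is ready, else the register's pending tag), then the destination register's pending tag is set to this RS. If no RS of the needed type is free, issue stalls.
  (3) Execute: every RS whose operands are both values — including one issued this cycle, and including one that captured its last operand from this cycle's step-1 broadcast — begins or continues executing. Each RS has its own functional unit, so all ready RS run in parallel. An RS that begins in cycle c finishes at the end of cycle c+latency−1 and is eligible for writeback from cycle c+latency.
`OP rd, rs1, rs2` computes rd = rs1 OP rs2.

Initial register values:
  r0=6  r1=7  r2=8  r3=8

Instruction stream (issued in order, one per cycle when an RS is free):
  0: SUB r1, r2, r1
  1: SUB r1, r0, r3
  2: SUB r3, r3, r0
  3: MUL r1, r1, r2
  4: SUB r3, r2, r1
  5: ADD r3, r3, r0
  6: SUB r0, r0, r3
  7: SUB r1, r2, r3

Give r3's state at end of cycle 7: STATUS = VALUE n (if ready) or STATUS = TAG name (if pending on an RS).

c1: issue SUB r1<-Add1 | r0:6,r1:Add1,r2:8,r3:8
c2: issue SUB r1<-Add2 | r0:6,r1:Add2,r2:8,r3:8
c3: CDB Add1=1; issue SUB r3<-Add1 | r0:6,r1:Add2,r2:8,r3:Add1
c4: CDB Add2=-2; issue MUL r1<-Mul1 | r0:6,r1:Mul1,r2:8,r3:Add1
c5: CDB Add1=2; issue SUB r3<-Add1 | r0:6,r1:Mul1,r2:8,r3:Add1
c6: issue ADD r3<-Add2 | r0:6,r1:Mul1,r2:8,r3:Add2
c7: stall | r0:6,r1:Mul1,r2:8,r3:Add2

STATUS = TAG Add2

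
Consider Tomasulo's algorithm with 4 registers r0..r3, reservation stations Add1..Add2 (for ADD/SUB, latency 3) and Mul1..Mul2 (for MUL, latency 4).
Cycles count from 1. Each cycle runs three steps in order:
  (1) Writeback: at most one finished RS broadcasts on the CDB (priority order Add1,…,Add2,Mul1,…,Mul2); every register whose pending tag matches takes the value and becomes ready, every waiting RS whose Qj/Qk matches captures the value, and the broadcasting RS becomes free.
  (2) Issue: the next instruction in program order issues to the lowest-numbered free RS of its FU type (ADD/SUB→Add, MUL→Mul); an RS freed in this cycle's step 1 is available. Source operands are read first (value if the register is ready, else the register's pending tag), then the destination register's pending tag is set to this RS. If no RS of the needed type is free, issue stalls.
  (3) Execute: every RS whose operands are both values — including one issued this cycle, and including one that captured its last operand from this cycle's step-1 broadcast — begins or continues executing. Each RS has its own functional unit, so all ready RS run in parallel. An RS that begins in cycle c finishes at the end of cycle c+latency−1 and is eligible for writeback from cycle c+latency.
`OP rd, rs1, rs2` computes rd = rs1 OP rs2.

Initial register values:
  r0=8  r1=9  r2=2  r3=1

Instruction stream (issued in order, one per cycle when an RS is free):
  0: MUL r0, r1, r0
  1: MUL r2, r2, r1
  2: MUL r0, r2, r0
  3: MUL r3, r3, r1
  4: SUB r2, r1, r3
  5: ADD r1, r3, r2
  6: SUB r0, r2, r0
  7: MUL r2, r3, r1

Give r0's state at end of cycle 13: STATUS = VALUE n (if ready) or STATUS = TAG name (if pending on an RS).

STATUS = VALUE 1296

  c1: issue MUL r0<-Mul1  regs: r0:Mul1,r1:9,r2:2,r3:1
  c2: issue MUL r2<-Mul2  regs: r0:Mul1,r1:9,r2:Mul2,r3:1
  c3: stall  regs: r0:Mul1,r1:9,r2:Mul2,r3:1
  c4: stall  regs: r0:Mul1,r1:9,r2:Mul2,r3:1
  c5: CDB Mul1=72; issue MUL r0<-Mul1  regs: r0:Mul1,r1:9,r2:Mul2,r3:1
  c6: CDB Mul2=18; issue MUL r3<-Mul2  regs: r0:Mul1,r1:9,r2:18,r3:Mul2
  c7: issue SUB r2<-Add1  regs: r0:Mul1,r1:9,r2:Add1,r3:Mul2
  c8: issue ADD r1<-Add2  regs: r0:Mul1,r1:Add2,r2:Add1,r3:Mul2
  c9: stall  regs: r0:Mul1,r1:Add2,r2:Add1,r3:Mul2
  c10: CDB Mul1=1296; stall  regs: r0:1296,r1:Add2,r2:Add1,r3:Mul2
  c11: CDB Mul2=9; stall  regs: r0:1296,r1:Add2,r2:Add1,r3:9
  c12: stall  regs: r0:1296,r1:Add2,r2:Add1,r3:9
  c13: stall  regs: r0:1296,r1:Add2,r2:Add1,r3:9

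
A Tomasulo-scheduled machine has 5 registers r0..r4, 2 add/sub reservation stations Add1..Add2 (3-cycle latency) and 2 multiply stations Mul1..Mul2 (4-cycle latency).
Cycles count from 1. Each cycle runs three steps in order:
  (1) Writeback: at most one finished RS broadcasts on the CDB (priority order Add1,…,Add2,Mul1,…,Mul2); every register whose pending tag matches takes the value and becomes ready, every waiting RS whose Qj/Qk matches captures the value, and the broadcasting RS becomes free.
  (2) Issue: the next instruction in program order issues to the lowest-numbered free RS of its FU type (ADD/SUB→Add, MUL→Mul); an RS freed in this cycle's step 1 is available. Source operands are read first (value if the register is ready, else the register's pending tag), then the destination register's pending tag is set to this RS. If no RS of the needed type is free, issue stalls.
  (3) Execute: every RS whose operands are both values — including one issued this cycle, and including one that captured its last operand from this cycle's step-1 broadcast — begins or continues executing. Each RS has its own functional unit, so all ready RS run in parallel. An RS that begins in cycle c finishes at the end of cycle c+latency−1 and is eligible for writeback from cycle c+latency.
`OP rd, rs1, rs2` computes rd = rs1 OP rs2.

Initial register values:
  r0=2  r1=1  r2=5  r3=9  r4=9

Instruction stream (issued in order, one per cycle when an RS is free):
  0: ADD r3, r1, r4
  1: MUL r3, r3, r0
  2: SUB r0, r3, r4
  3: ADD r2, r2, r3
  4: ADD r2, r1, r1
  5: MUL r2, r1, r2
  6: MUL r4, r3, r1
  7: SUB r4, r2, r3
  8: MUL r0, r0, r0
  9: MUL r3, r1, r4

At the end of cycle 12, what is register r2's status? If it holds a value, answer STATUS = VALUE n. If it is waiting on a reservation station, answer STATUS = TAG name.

cycle 1: issue ADD r3<-Add1 // r0:2,r1:1,r2:5,r3:Add1,r4:9
cycle 2: issue MUL r3<-Mul1 // r0:2,r1:1,r2:5,r3:Mul1,r4:9
cycle 3: issue SUB r0<-Add2 // r0:Add2,r1:1,r2:5,r3:Mul1,r4:9
cycle 4: CDB Add1=10; issue ADD r2<-Add1 // r0:Add2,r1:1,r2:Add1,r3:Mul1,r4:9
cycle 5: stall // r0:Add2,r1:1,r2:Add1,r3:Mul1,r4:9
cycle 6: stall // r0:Add2,r1:1,r2:Add1,r3:Mul1,r4:9
cycle 7: stall // r0:Add2,r1:1,r2:Add1,r3:Mul1,r4:9
cycle 8: CDB Mul1=20; stall // r0:Add2,r1:1,r2:Add1,r3:20,r4:9
cycle 9: stall // r0:Add2,r1:1,r2:Add1,r3:20,r4:9
cycle 10: stall // r0:Add2,r1:1,r2:Add1,r3:20,r4:9
cycle 11: CDB Add1=25; issue ADD r2<-Add1 // r0:Add2,r1:1,r2:Add1,r3:20,r4:9
cycle 12: CDB Add2=11; issue MUL r2<-Mul1 // r0:11,r1:1,r2:Mul1,r3:20,r4:9

STATUS = TAG Mul1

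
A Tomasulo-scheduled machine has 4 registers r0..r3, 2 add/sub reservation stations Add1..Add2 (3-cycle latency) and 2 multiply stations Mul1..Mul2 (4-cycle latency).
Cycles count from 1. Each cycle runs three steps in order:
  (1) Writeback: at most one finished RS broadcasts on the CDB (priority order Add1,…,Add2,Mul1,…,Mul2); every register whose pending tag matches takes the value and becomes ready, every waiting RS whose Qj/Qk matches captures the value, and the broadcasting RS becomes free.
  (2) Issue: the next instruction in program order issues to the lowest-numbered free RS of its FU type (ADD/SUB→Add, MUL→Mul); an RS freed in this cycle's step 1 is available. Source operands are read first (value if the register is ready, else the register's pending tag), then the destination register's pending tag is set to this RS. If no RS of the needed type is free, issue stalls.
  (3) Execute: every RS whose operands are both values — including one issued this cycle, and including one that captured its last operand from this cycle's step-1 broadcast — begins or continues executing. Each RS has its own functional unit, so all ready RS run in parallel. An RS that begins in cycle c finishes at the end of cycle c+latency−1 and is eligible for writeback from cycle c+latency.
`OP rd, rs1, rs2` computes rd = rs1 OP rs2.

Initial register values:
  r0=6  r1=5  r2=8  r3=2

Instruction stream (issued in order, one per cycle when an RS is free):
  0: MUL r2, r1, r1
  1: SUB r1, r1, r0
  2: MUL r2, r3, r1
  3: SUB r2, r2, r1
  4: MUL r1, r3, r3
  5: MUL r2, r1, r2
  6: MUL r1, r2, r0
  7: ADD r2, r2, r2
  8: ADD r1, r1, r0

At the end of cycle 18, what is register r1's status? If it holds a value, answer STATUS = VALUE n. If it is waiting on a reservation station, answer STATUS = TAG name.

STATUS = TAG Add2

c1: issue MUL r2<-Mul1 | r0:6,r1:5,r2:Mul1,r3:2
c2: issue SUB r1<-Add1 | r0:6,r1:Add1,r2:Mul1,r3:2
c3: issue MUL r2<-Mul2 | r0:6,r1:Add1,r2:Mul2,r3:2
c4: issue SUB r2<-Add2 | r0:6,r1:Add1,r2:Add2,r3:2
c5: CDB Add1=-1; stall | r0:6,r1:-1,r2:Add2,r3:2
c6: CDB Mul1=25; issue MUL r1<-Mul1 | r0:6,r1:Mul1,r2:Add2,r3:2
c7: stall | r0:6,r1:Mul1,r2:Add2,r3:2
c8: stall | r0:6,r1:Mul1,r2:Add2,r3:2
c9: CDB Mul2=-2; issue MUL r2<-Mul2 | r0:6,r1:Mul1,r2:Mul2,r3:2
c10: CDB Mul1=4; issue MUL r1<-Mul1 | r0:6,r1:Mul1,r2:Mul2,r3:2
c11: issue ADD r2<-Add1 | r0:6,r1:Mul1,r2:Add1,r3:2
c12: CDB Add2=-1; issue ADD r1<-Add2 | r0:6,r1:Add2,r2:Add1,r3:2
c13: - | r0:6,r1:Add2,r2:Add1,r3:2
c14: - | r0:6,r1:Add2,r2:Add1,r3:2
c15: - | r0:6,r1:Add2,r2:Add1,r3:2
c16: CDB Mul2=-4 | r0:6,r1:Add2,r2:Add1,r3:2
c17: - | r0:6,r1:Add2,r2:Add1,r3:2
c18: - | r0:6,r1:Add2,r2:Add1,r3:2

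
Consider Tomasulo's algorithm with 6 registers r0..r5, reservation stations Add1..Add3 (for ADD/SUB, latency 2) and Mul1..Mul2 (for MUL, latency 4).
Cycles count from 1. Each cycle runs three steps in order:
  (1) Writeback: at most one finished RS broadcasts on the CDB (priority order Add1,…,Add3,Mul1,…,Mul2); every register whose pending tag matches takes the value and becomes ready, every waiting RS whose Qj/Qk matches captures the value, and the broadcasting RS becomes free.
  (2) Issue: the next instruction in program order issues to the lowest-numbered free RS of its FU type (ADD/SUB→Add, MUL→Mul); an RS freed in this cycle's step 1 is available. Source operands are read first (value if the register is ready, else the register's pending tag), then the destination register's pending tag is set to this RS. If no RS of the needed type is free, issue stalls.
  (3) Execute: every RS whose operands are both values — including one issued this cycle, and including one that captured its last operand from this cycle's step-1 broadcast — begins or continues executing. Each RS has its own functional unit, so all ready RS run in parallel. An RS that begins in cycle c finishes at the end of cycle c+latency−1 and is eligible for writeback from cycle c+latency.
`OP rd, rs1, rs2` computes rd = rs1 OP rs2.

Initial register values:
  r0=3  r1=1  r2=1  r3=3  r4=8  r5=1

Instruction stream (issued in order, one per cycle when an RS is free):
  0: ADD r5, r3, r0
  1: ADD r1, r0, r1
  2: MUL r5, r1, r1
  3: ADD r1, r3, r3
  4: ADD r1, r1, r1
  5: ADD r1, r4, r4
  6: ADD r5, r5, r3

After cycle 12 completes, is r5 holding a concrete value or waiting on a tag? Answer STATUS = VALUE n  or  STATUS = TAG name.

STATUS = VALUE 19

c1: issue ADD r5<-Add1 | r0:3,r1:1,r2:1,r3:3,r4:8,r5:Add1
c2: issue ADD r1<-Add2 | r0:3,r1:Add2,r2:1,r3:3,r4:8,r5:Add1
c3: CDB Add1=6; issue MUL r5<-Mul1 | r0:3,r1:Add2,r2:1,r3:3,r4:8,r5:Mul1
c4: CDB Add2=4; issue ADD r1<-Add1 | r0:3,r1:Add1,r2:1,r3:3,r4:8,r5:Mul1
c5: issue ADD r1<-Add2 | r0:3,r1:Add2,r2:1,r3:3,r4:8,r5:Mul1
c6: CDB Add1=6; issue ADD r1<-Add1 | r0:3,r1:Add1,r2:1,r3:3,r4:8,r5:Mul1
c7: issue ADD r5<-Add3 | r0:3,r1:Add1,r2:1,r3:3,r4:8,r5:Add3
c8: CDB Add1=16 | r0:3,r1:16,r2:1,r3:3,r4:8,r5:Add3
c9: CDB Add2=12 | r0:3,r1:16,r2:1,r3:3,r4:8,r5:Add3
c10: CDB Mul1=16 | r0:3,r1:16,r2:1,r3:3,r4:8,r5:Add3
c11: - | r0:3,r1:16,r2:1,r3:3,r4:8,r5:Add3
c12: CDB Add3=19 | r0:3,r1:16,r2:1,r3:3,r4:8,r5:19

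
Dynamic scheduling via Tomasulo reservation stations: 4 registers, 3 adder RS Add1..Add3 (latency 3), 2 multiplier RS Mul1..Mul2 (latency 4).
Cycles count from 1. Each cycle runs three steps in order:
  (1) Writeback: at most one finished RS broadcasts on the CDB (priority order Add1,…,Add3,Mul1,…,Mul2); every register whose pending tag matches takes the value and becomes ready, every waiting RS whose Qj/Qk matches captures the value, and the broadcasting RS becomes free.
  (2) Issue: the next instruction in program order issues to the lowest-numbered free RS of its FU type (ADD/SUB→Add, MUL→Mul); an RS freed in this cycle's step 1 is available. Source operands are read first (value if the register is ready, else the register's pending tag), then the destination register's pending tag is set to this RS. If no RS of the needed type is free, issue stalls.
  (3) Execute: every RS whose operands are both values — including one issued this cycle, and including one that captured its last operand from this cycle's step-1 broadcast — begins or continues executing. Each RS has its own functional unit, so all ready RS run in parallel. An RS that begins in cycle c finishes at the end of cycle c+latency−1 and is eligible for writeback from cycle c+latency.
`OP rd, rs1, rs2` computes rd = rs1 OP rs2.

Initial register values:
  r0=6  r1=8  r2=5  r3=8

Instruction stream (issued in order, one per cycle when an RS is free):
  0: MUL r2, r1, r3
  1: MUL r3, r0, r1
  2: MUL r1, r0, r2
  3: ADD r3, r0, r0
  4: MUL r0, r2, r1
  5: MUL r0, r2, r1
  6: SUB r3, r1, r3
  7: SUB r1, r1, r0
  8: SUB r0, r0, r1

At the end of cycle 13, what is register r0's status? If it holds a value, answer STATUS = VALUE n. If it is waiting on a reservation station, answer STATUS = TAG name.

c1: issue MUL r2<-Mul1 | r0:6,r1:8,r2:Mul1,r3:8
c2: issue MUL r3<-Mul2 | r0:6,r1:8,r2:Mul1,r3:Mul2
c3: stall | r0:6,r1:8,r2:Mul1,r3:Mul2
c4: stall | r0:6,r1:8,r2:Mul1,r3:Mul2
c5: CDB Mul1=64; issue MUL r1<-Mul1 | r0:6,r1:Mul1,r2:64,r3:Mul2
c6: CDB Mul2=48; issue ADD r3<-Add1 | r0:6,r1:Mul1,r2:64,r3:Add1
c7: issue MUL r0<-Mul2 | r0:Mul2,r1:Mul1,r2:64,r3:Add1
c8: stall | r0:Mul2,r1:Mul1,r2:64,r3:Add1
c9: CDB Add1=12; stall | r0:Mul2,r1:Mul1,r2:64,r3:12
c10: CDB Mul1=384; issue MUL r0<-Mul1 | r0:Mul1,r1:384,r2:64,r3:12
c11: issue SUB r3<-Add1 | r0:Mul1,r1:384,r2:64,r3:Add1
c12: issue SUB r1<-Add2 | r0:Mul1,r1:Add2,r2:64,r3:Add1
c13: issue SUB r0<-Add3 | r0:Add3,r1:Add2,r2:64,r3:Add1

STATUS = TAG Add3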